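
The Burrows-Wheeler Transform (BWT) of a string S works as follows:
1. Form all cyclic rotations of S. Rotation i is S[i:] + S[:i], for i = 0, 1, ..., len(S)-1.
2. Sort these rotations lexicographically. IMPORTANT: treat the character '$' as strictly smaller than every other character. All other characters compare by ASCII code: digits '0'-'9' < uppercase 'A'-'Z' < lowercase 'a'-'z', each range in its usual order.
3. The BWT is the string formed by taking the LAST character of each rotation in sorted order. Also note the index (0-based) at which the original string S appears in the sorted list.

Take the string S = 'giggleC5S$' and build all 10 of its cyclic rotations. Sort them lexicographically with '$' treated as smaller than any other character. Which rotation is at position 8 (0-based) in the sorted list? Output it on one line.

Answer: iggleC5S$g

Derivation:
All 10 rotations (rotation i = S[i:]+S[:i]):
  rot[0] = giggleC5S$
  rot[1] = iggleC5S$g
  rot[2] = ggleC5S$gi
  rot[3] = gleC5S$gig
  rot[4] = leC5S$gigg
  rot[5] = eC5S$giggl
  rot[6] = C5S$giggle
  rot[7] = 5S$giggleC
  rot[8] = S$giggleC5
  rot[9] = $giggleC5S
Sorted (with $ < everything):
  sorted[0] = $giggleC5S
  sorted[1] = 5S$giggleC
  sorted[2] = C5S$giggle
  sorted[3] = S$giggleC5
  sorted[4] = eC5S$giggl
  sorted[5] = ggleC5S$gi
  sorted[6] = giggleC5S$
  sorted[7] = gleC5S$gig
  sorted[8] = iggleC5S$g
  sorted[9] = leC5S$gigg
sorted[8] = iggleC5S$g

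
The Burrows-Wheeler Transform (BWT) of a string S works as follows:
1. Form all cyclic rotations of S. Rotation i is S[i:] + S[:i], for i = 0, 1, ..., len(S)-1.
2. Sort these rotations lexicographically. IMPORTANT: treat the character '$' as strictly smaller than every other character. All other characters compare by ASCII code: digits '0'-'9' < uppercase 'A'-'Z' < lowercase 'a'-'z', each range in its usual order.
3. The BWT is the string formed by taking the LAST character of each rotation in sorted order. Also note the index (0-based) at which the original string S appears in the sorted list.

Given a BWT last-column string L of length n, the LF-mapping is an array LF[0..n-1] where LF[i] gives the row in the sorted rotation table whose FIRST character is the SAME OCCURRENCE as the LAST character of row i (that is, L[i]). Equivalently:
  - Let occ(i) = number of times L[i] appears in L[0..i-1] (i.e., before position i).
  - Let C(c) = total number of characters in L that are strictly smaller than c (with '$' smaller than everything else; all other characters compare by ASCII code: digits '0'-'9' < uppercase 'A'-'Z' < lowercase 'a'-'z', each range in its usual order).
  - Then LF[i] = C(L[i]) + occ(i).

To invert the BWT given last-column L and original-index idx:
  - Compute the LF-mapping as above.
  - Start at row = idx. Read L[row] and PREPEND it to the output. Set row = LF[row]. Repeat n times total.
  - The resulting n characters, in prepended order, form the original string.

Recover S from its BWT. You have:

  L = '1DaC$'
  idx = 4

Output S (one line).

LF mapping: 1 3 4 2 0
Walk LF starting at row 4, prepending L[row]:
  step 1: row=4, L[4]='$', prepend. Next row=LF[4]=0
  step 2: row=0, L[0]='1', prepend. Next row=LF[0]=1
  step 3: row=1, L[1]='D', prepend. Next row=LF[1]=3
  step 4: row=3, L[3]='C', prepend. Next row=LF[3]=2
  step 5: row=2, L[2]='a', prepend. Next row=LF[2]=4
Reversed output: aCD1$

Answer: aCD1$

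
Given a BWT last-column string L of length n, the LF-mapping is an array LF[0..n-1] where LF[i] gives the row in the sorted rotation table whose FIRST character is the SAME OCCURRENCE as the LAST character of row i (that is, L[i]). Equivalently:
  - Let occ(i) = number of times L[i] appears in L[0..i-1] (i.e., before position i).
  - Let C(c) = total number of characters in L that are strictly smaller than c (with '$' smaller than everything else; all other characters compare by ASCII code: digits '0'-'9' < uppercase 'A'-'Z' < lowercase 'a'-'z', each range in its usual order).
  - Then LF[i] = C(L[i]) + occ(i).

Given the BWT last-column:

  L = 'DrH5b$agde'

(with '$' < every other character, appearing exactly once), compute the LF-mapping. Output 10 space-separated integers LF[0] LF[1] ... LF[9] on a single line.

Answer: 2 9 3 1 5 0 4 8 6 7

Derivation:
Char counts: '$':1, '5':1, 'D':1, 'H':1, 'a':1, 'b':1, 'd':1, 'e':1, 'g':1, 'r':1
C (first-col start): C('$')=0, C('5')=1, C('D')=2, C('H')=3, C('a')=4, C('b')=5, C('d')=6, C('e')=7, C('g')=8, C('r')=9
L[0]='D': occ=0, LF[0]=C('D')+0=2+0=2
L[1]='r': occ=0, LF[1]=C('r')+0=9+0=9
L[2]='H': occ=0, LF[2]=C('H')+0=3+0=3
L[3]='5': occ=0, LF[3]=C('5')+0=1+0=1
L[4]='b': occ=0, LF[4]=C('b')+0=5+0=5
L[5]='$': occ=0, LF[5]=C('$')+0=0+0=0
L[6]='a': occ=0, LF[6]=C('a')+0=4+0=4
L[7]='g': occ=0, LF[7]=C('g')+0=8+0=8
L[8]='d': occ=0, LF[8]=C('d')+0=6+0=6
L[9]='e': occ=0, LF[9]=C('e')+0=7+0=7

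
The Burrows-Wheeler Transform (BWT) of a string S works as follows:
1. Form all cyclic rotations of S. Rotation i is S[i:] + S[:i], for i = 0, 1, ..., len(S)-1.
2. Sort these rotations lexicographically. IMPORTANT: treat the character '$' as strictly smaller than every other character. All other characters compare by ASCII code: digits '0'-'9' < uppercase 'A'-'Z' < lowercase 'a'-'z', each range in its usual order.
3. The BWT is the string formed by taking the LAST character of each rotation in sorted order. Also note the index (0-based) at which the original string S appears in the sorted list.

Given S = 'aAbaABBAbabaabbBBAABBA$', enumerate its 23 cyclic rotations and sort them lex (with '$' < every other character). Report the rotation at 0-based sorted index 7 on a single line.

All 23 rotations (rotation i = S[i:]+S[:i]):
  rot[0] = aAbaABBAbabaabbBBAABBA$
  rot[1] = AbaABBAbabaabbBBAABBA$a
  rot[2] = baABBAbabaabbBBAABBA$aA
  rot[3] = aABBAbabaabbBBAABBA$aAb
  rot[4] = ABBAbabaabbBBAABBA$aAba
  rot[5] = BBAbabaabbBBAABBA$aAbaA
  rot[6] = BAbabaabbBBAABBA$aAbaAB
  rot[7] = AbabaabbBBAABBA$aAbaABB
  rot[8] = babaabbBBAABBA$aAbaABBA
  rot[9] = abaabbBBAABBA$aAbaABBAb
  rot[10] = baabbBBAABBA$aAbaABBAba
  rot[11] = aabbBBAABBA$aAbaABBAbab
  rot[12] = abbBBAABBA$aAbaABBAbaba
  rot[13] = bbBBAABBA$aAbaABBAbabaa
  rot[14] = bBBAABBA$aAbaABBAbabaab
  rot[15] = BBAABBA$aAbaABBAbabaabb
  rot[16] = BAABBA$aAbaABBAbabaabbB
  rot[17] = AABBA$aAbaABBAbabaabbBB
  rot[18] = ABBA$aAbaABBAbabaabbBBA
  rot[19] = BBA$aAbaABBAbabaabbBBAA
  rot[20] = BA$aAbaABBAbabaabbBBAAB
  rot[21] = A$aAbaABBAbabaabbBBAABB
  rot[22] = $aAbaABBAbabaabbBBAABBA
Sorted (with $ < everything):
  sorted[0] = $aAbaABBAbabaabbBBAABBA
  sorted[1] = A$aAbaABBAbabaabbBBAABB
  sorted[2] = AABBA$aAbaABBAbabaabbBB
  sorted[3] = ABBA$aAbaABBAbabaabbBBA
  sorted[4] = ABBAbabaabbBBAABBA$aAba
  sorted[5] = AbaABBAbabaabbBBAABBA$a
  sorted[6] = AbabaabbBBAABBA$aAbaABB
  sorted[7] = BA$aAbaABBAbabaabbBBAAB
  sorted[8] = BAABBA$aAbaABBAbabaabbB
  sorted[9] = BAbabaabbBBAABBA$aAbaAB
  sorted[10] = BBA$aAbaABBAbabaabbBBAA
  sorted[11] = BBAABBA$aAbaABBAbabaabb
  sorted[12] = BBAbabaabbBBAABBA$aAbaA
  sorted[13] = aABBAbabaabbBBAABBA$aAb
  sorted[14] = aAbaABBAbabaabbBBAABBA$
  sorted[15] = aabbBBAABBA$aAbaABBAbab
  sorted[16] = abaabbBBAABBA$aAbaABBAb
  sorted[17] = abbBBAABBA$aAbaABBAbaba
  sorted[18] = bBBAABBA$aAbaABBAbabaab
  sorted[19] = baABBAbabaabbBBAABBA$aA
  sorted[20] = baabbBBAABBA$aAbaABBAba
  sorted[21] = babaabbBBAABBA$aAbaABBA
  sorted[22] = bbBBAABBA$aAbaABBAbabaa
sorted[7] = BA$aAbaABBAbabaabbBBAAB

Answer: BA$aAbaABBAbabaabbBBAAB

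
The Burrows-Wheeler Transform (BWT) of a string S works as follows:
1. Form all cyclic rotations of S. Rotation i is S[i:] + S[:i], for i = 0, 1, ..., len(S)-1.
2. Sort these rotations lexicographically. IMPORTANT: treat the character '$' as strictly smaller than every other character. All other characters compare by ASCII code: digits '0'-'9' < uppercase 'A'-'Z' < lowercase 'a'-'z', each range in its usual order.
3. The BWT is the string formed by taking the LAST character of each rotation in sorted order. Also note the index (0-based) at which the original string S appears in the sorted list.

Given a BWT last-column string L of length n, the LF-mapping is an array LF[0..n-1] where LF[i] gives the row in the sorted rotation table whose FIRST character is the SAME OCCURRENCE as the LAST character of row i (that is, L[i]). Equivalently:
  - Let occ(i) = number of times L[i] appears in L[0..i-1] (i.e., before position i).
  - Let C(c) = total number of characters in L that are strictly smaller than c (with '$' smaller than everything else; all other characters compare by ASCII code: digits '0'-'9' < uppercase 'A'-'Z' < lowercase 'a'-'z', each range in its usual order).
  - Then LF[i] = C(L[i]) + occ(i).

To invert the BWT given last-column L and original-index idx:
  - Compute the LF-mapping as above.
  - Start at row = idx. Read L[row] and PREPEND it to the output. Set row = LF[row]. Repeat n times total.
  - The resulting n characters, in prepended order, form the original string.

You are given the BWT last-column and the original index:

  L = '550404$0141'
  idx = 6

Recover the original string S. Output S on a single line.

LF mapping: 9 10 1 6 2 7 0 3 4 8 5
Walk LF starting at row 6, prepending L[row]:
  step 1: row=6, L[6]='$', prepend. Next row=LF[6]=0
  step 2: row=0, L[0]='5', prepend. Next row=LF[0]=9
  step 3: row=9, L[9]='4', prepend. Next row=LF[9]=8
  step 4: row=8, L[8]='1', prepend. Next row=LF[8]=4
  step 5: row=4, L[4]='0', prepend. Next row=LF[4]=2
  step 6: row=2, L[2]='0', prepend. Next row=LF[2]=1
  step 7: row=1, L[1]='5', prepend. Next row=LF[1]=10
  step 8: row=10, L[10]='1', prepend. Next row=LF[10]=5
  step 9: row=5, L[5]='4', prepend. Next row=LF[5]=7
  step 10: row=7, L[7]='0', prepend. Next row=LF[7]=3
  step 11: row=3, L[3]='4', prepend. Next row=LF[3]=6
Reversed output: 4041500145$

Answer: 4041500145$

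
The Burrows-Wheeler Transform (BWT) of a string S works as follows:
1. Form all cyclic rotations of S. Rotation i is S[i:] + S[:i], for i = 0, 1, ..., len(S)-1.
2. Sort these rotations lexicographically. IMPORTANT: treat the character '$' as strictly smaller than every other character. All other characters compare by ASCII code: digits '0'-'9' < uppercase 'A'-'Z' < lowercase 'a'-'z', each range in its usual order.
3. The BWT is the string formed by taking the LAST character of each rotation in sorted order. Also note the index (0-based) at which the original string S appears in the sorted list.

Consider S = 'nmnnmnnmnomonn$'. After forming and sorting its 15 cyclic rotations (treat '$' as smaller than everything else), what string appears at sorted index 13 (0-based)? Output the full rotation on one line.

Answer: omonn$nmnnmnnmn

Derivation:
All 15 rotations (rotation i = S[i:]+S[:i]):
  rot[0] = nmnnmnnmnomonn$
  rot[1] = mnnmnnmnomonn$n
  rot[2] = nnmnnmnomonn$nm
  rot[3] = nmnnmnomonn$nmn
  rot[4] = mnnmnomonn$nmnn
  rot[5] = nnmnomonn$nmnnm
  rot[6] = nmnomonn$nmnnmn
  rot[7] = mnomonn$nmnnmnn
  rot[8] = nomonn$nmnnmnnm
  rot[9] = omonn$nmnnmnnmn
  rot[10] = monn$nmnnmnnmno
  rot[11] = onn$nmnnmnnmnom
  rot[12] = nn$nmnnmnnmnomo
  rot[13] = n$nmnnmnnmnomon
  rot[14] = $nmnnmnnmnomonn
Sorted (with $ < everything):
  sorted[0] = $nmnnmnnmnomonn
  sorted[1] = mnnmnnmnomonn$n
  sorted[2] = mnnmnomonn$nmnn
  sorted[3] = mnomonn$nmnnmnn
  sorted[4] = monn$nmnnmnnmno
  sorted[5] = n$nmnnmnnmnomon
  sorted[6] = nmnnmnnmnomonn$
  sorted[7] = nmnnmnomonn$nmn
  sorted[8] = nmnomonn$nmnnmn
  sorted[9] = nn$nmnnmnnmnomo
  sorted[10] = nnmnnmnomonn$nm
  sorted[11] = nnmnomonn$nmnnm
  sorted[12] = nomonn$nmnnmnnm
  sorted[13] = omonn$nmnnmnnmn
  sorted[14] = onn$nmnnmnnmnom
sorted[13] = omonn$nmnnmnnmn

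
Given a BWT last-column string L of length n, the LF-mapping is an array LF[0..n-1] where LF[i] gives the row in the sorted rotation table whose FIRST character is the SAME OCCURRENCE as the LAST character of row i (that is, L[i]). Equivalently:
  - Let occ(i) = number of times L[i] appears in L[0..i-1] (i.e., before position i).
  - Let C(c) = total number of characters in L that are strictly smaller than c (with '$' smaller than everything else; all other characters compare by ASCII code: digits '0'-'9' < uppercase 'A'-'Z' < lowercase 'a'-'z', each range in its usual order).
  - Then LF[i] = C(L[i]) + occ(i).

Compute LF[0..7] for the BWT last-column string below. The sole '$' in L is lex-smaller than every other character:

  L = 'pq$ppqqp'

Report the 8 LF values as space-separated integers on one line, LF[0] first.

Char counts: '$':1, 'p':4, 'q':3
C (first-col start): C('$')=0, C('p')=1, C('q')=5
L[0]='p': occ=0, LF[0]=C('p')+0=1+0=1
L[1]='q': occ=0, LF[1]=C('q')+0=5+0=5
L[2]='$': occ=0, LF[2]=C('$')+0=0+0=0
L[3]='p': occ=1, LF[3]=C('p')+1=1+1=2
L[4]='p': occ=2, LF[4]=C('p')+2=1+2=3
L[5]='q': occ=1, LF[5]=C('q')+1=5+1=6
L[6]='q': occ=2, LF[6]=C('q')+2=5+2=7
L[7]='p': occ=3, LF[7]=C('p')+3=1+3=4

Answer: 1 5 0 2 3 6 7 4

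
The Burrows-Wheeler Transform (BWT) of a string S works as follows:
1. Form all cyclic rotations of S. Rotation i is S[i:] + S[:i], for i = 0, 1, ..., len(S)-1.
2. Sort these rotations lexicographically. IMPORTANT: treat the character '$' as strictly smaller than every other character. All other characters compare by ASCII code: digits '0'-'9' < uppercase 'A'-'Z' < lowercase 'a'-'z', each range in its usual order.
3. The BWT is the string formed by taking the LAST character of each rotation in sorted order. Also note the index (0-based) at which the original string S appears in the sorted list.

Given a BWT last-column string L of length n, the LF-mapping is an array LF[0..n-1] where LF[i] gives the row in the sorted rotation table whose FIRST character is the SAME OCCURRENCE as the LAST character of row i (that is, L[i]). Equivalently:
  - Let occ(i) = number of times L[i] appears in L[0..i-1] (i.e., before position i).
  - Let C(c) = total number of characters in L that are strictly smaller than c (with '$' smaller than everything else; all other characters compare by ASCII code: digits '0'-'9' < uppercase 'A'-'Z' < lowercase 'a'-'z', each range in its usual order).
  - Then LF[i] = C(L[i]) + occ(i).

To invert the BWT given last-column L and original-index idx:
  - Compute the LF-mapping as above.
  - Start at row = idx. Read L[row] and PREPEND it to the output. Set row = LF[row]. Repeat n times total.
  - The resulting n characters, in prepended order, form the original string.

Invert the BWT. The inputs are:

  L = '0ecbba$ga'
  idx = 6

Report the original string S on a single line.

LF mapping: 1 7 6 4 5 2 0 8 3
Walk LF starting at row 6, prepending L[row]:
  step 1: row=6, L[6]='$', prepend. Next row=LF[6]=0
  step 2: row=0, L[0]='0', prepend. Next row=LF[0]=1
  step 3: row=1, L[1]='e', prepend. Next row=LF[1]=7
  step 4: row=7, L[7]='g', prepend. Next row=LF[7]=8
  step 5: row=8, L[8]='a', prepend. Next row=LF[8]=3
  step 6: row=3, L[3]='b', prepend. Next row=LF[3]=4
  step 7: row=4, L[4]='b', prepend. Next row=LF[4]=5
  step 8: row=5, L[5]='a', prepend. Next row=LF[5]=2
  step 9: row=2, L[2]='c', prepend. Next row=LF[2]=6
Reversed output: cabbage0$

Answer: cabbage0$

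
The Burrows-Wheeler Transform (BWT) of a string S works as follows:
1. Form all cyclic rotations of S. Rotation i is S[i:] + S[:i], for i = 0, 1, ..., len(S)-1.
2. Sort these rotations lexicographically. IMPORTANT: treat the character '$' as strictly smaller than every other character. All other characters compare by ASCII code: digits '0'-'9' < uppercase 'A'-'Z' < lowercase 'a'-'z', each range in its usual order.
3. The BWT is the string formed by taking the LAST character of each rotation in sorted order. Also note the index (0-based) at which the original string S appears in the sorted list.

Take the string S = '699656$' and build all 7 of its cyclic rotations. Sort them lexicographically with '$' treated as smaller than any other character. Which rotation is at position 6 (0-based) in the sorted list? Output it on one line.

Answer: 99656$6

Derivation:
All 7 rotations (rotation i = S[i:]+S[:i]):
  rot[0] = 699656$
  rot[1] = 99656$6
  rot[2] = 9656$69
  rot[3] = 656$699
  rot[4] = 56$6996
  rot[5] = 6$69965
  rot[6] = $699656
Sorted (with $ < everything):
  sorted[0] = $699656
  sorted[1] = 56$6996
  sorted[2] = 6$69965
  sorted[3] = 656$699
  sorted[4] = 699656$
  sorted[5] = 9656$69
  sorted[6] = 99656$6
sorted[6] = 99656$6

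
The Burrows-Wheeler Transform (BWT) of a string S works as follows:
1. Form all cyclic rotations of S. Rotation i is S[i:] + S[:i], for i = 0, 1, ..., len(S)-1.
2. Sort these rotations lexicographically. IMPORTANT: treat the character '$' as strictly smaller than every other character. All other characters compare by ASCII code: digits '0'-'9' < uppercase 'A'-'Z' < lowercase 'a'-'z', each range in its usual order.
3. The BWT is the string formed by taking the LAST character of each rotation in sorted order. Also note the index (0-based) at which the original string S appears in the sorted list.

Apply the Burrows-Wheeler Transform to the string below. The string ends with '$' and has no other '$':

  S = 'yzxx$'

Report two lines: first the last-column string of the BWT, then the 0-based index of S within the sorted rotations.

Answer: xxz$y
3

Derivation:
All 5 rotations (rotation i = S[i:]+S[:i]):
  rot[0] = yzxx$
  rot[1] = zxx$y
  rot[2] = xx$yz
  rot[3] = x$yzx
  rot[4] = $yzxx
Sorted (with $ < everything):
  sorted[0] = $yzxx  (last char: 'x')
  sorted[1] = x$yzx  (last char: 'x')
  sorted[2] = xx$yz  (last char: 'z')
  sorted[3] = yzxx$  (last char: '$')
  sorted[4] = zxx$y  (last char: 'y')
Last column: xxz$y
Original string S is at sorted index 3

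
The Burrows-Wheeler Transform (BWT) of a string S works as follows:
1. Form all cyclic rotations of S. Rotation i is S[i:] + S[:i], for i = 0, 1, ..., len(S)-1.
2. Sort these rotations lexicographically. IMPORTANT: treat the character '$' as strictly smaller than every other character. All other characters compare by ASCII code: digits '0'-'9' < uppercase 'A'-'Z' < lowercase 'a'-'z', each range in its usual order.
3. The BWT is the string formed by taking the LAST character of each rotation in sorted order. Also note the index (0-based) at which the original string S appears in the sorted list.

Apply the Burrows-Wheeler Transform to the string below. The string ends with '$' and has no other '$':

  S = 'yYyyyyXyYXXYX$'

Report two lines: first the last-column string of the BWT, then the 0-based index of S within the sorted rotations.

All 14 rotations (rotation i = S[i:]+S[:i]):
  rot[0] = yYyyyyXyYXXYX$
  rot[1] = YyyyyXyYXXYX$y
  rot[2] = yyyyXyYXXYX$yY
  rot[3] = yyyXyYXXYX$yYy
  rot[4] = yyXyYXXYX$yYyy
  rot[5] = yXyYXXYX$yYyyy
  rot[6] = XyYXXYX$yYyyyy
  rot[7] = yYXXYX$yYyyyyX
  rot[8] = YXXYX$yYyyyyXy
  rot[9] = XXYX$yYyyyyXyY
  rot[10] = XYX$yYyyyyXyYX
  rot[11] = YX$yYyyyyXyYXX
  rot[12] = X$yYyyyyXyYXXY
  rot[13] = $yYyyyyXyYXXYX
Sorted (with $ < everything):
  sorted[0] = $yYyyyyXyYXXYX  (last char: 'X')
  sorted[1] = X$yYyyyyXyYXXY  (last char: 'Y')
  sorted[2] = XXYX$yYyyyyXyY  (last char: 'Y')
  sorted[3] = XYX$yYyyyyXyYX  (last char: 'X')
  sorted[4] = XyYXXYX$yYyyyy  (last char: 'y')
  sorted[5] = YX$yYyyyyXyYXX  (last char: 'X')
  sorted[6] = YXXYX$yYyyyyXy  (last char: 'y')
  sorted[7] = YyyyyXyYXXYX$y  (last char: 'y')
  sorted[8] = yXyYXXYX$yYyyy  (last char: 'y')
  sorted[9] = yYXXYX$yYyyyyX  (last char: 'X')
  sorted[10] = yYyyyyXyYXXYX$  (last char: '$')
  sorted[11] = yyXyYXXYX$yYyy  (last char: 'y')
  sorted[12] = yyyXyYXXYX$yYy  (last char: 'y')
  sorted[13] = yyyyXyYXXYX$yY  (last char: 'Y')
Last column: XYYXyXyyyX$yyY
Original string S is at sorted index 10

Answer: XYYXyXyyyX$yyY
10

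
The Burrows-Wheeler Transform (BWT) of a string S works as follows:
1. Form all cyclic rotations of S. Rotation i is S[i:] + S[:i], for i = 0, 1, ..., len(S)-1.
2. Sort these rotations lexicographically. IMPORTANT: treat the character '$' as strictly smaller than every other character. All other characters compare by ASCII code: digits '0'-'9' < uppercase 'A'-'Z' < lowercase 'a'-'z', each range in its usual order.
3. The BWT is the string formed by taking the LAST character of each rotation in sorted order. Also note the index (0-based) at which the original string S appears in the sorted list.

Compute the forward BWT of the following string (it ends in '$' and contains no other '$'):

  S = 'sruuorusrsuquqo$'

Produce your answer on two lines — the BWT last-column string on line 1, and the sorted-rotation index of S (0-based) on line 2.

Answer: oquuusosu$ruqsrr
9

Derivation:
All 16 rotations (rotation i = S[i:]+S[:i]):
  rot[0] = sruuorusrsuquqo$
  rot[1] = ruuorusrsuquqo$s
  rot[2] = uuorusrsuquqo$sr
  rot[3] = uorusrsuquqo$sru
  rot[4] = orusrsuquqo$sruu
  rot[5] = rusrsuquqo$sruuo
  rot[6] = usrsuquqo$sruuor
  rot[7] = srsuquqo$sruuoru
  rot[8] = rsuquqo$sruuorus
  rot[9] = suquqo$sruuorusr
  rot[10] = uquqo$sruuorusrs
  rot[11] = quqo$sruuorusrsu
  rot[12] = uqo$sruuorusrsuq
  rot[13] = qo$sruuorusrsuqu
  rot[14] = o$sruuorusrsuquq
  rot[15] = $sruuorusrsuquqo
Sorted (with $ < everything):
  sorted[0] = $sruuorusrsuquqo  (last char: 'o')
  sorted[1] = o$sruuorusrsuquq  (last char: 'q')
  sorted[2] = orusrsuquqo$sruu  (last char: 'u')
  sorted[3] = qo$sruuorusrsuqu  (last char: 'u')
  sorted[4] = quqo$sruuorusrsu  (last char: 'u')
  sorted[5] = rsuquqo$sruuorus  (last char: 's')
  sorted[6] = rusrsuquqo$sruuo  (last char: 'o')
  sorted[7] = ruuorusrsuquqo$s  (last char: 's')
  sorted[8] = srsuquqo$sruuoru  (last char: 'u')
  sorted[9] = sruuorusrsuquqo$  (last char: '$')
  sorted[10] = suquqo$sruuorusr  (last char: 'r')
  sorted[11] = uorusrsuquqo$sru  (last char: 'u')
  sorted[12] = uqo$sruuorusrsuq  (last char: 'q')
  sorted[13] = uquqo$sruuorusrs  (last char: 's')
  sorted[14] = usrsuquqo$sruuor  (last char: 'r')
  sorted[15] = uuorusrsuquqo$sr  (last char: 'r')
Last column: oquuusosu$ruqsrr
Original string S is at sorted index 9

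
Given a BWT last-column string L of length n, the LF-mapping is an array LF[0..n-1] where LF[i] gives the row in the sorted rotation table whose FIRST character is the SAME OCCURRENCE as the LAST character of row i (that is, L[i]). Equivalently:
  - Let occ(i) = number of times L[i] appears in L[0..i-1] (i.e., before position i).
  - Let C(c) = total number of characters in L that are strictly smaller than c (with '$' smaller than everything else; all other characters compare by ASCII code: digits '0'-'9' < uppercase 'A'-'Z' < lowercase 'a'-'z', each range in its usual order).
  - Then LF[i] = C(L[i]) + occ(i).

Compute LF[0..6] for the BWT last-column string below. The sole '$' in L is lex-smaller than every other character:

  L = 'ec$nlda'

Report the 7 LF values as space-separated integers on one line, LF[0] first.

Answer: 4 2 0 6 5 3 1

Derivation:
Char counts: '$':1, 'a':1, 'c':1, 'd':1, 'e':1, 'l':1, 'n':1
C (first-col start): C('$')=0, C('a')=1, C('c')=2, C('d')=3, C('e')=4, C('l')=5, C('n')=6
L[0]='e': occ=0, LF[0]=C('e')+0=4+0=4
L[1]='c': occ=0, LF[1]=C('c')+0=2+0=2
L[2]='$': occ=0, LF[2]=C('$')+0=0+0=0
L[3]='n': occ=0, LF[3]=C('n')+0=6+0=6
L[4]='l': occ=0, LF[4]=C('l')+0=5+0=5
L[5]='d': occ=0, LF[5]=C('d')+0=3+0=3
L[6]='a': occ=0, LF[6]=C('a')+0=1+0=1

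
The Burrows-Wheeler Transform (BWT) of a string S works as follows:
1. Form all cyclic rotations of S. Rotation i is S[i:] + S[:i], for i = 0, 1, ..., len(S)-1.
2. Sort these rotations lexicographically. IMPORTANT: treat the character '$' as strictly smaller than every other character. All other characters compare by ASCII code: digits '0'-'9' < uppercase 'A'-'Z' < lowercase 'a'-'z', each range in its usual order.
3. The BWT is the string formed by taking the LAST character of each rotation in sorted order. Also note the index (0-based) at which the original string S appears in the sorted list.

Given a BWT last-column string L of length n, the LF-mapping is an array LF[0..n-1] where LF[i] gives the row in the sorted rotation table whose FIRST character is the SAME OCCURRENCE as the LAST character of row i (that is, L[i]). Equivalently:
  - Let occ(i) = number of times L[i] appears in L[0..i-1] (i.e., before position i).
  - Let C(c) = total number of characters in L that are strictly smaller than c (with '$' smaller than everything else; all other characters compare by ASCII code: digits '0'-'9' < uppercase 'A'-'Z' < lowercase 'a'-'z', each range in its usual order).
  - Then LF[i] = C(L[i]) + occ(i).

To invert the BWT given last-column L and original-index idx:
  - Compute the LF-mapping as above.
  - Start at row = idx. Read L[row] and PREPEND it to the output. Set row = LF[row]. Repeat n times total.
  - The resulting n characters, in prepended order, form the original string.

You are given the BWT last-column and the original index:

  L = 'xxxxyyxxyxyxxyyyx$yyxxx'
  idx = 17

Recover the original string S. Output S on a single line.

LF mapping: 1 2 3 4 14 15 5 6 16 7 17 8 9 18 19 20 10 0 21 22 11 12 13
Walk LF starting at row 17, prepending L[row]:
  step 1: row=17, L[17]='$', prepend. Next row=LF[17]=0
  step 2: row=0, L[0]='x', prepend. Next row=LF[0]=1
  step 3: row=1, L[1]='x', prepend. Next row=LF[1]=2
  step 4: row=2, L[2]='x', prepend. Next row=LF[2]=3
  step 5: row=3, L[3]='x', prepend. Next row=LF[3]=4
  step 6: row=4, L[4]='y', prepend. Next row=LF[4]=14
  step 7: row=14, L[14]='y', prepend. Next row=LF[14]=19
  step 8: row=19, L[19]='y', prepend. Next row=LF[19]=22
  step 9: row=22, L[22]='x', prepend. Next row=LF[22]=13
  step 10: row=13, L[13]='y', prepend. Next row=LF[13]=18
  step 11: row=18, L[18]='y', prepend. Next row=LF[18]=21
  step 12: row=21, L[21]='x', prepend. Next row=LF[21]=12
  step 13: row=12, L[12]='x', prepend. Next row=LF[12]=9
  step 14: row=9, L[9]='x', prepend. Next row=LF[9]=7
  step 15: row=7, L[7]='x', prepend. Next row=LF[7]=6
  step 16: row=6, L[6]='x', prepend. Next row=LF[6]=5
  step 17: row=5, L[5]='y', prepend. Next row=LF[5]=15
  step 18: row=15, L[15]='y', prepend. Next row=LF[15]=20
  step 19: row=20, L[20]='x', prepend. Next row=LF[20]=11
  step 20: row=11, L[11]='x', prepend. Next row=LF[11]=8
  step 21: row=8, L[8]='y', prepend. Next row=LF[8]=16
  step 22: row=16, L[16]='x', prepend. Next row=LF[16]=10
  step 23: row=10, L[10]='y', prepend. Next row=LF[10]=17
Reversed output: yxyxxyyxxxxxyyxyyyxxxx$

Answer: yxyxxyyxxxxxyyxyyyxxxx$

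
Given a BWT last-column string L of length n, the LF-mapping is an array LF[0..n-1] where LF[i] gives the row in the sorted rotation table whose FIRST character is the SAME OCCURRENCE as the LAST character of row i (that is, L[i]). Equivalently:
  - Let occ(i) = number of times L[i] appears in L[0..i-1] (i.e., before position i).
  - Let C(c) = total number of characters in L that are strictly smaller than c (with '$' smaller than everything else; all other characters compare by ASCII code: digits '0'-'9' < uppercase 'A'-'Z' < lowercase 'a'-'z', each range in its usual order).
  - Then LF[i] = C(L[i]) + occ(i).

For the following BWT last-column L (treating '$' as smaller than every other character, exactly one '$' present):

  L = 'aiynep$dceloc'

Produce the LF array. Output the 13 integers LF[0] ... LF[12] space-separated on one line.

Char counts: '$':1, 'a':1, 'c':2, 'd':1, 'e':2, 'i':1, 'l':1, 'n':1, 'o':1, 'p':1, 'y':1
C (first-col start): C('$')=0, C('a')=1, C('c')=2, C('d')=4, C('e')=5, C('i')=7, C('l')=8, C('n')=9, C('o')=10, C('p')=11, C('y')=12
L[0]='a': occ=0, LF[0]=C('a')+0=1+0=1
L[1]='i': occ=0, LF[1]=C('i')+0=7+0=7
L[2]='y': occ=0, LF[2]=C('y')+0=12+0=12
L[3]='n': occ=0, LF[3]=C('n')+0=9+0=9
L[4]='e': occ=0, LF[4]=C('e')+0=5+0=5
L[5]='p': occ=0, LF[5]=C('p')+0=11+0=11
L[6]='$': occ=0, LF[6]=C('$')+0=0+0=0
L[7]='d': occ=0, LF[7]=C('d')+0=4+0=4
L[8]='c': occ=0, LF[8]=C('c')+0=2+0=2
L[9]='e': occ=1, LF[9]=C('e')+1=5+1=6
L[10]='l': occ=0, LF[10]=C('l')+0=8+0=8
L[11]='o': occ=0, LF[11]=C('o')+0=10+0=10
L[12]='c': occ=1, LF[12]=C('c')+1=2+1=3

Answer: 1 7 12 9 5 11 0 4 2 6 8 10 3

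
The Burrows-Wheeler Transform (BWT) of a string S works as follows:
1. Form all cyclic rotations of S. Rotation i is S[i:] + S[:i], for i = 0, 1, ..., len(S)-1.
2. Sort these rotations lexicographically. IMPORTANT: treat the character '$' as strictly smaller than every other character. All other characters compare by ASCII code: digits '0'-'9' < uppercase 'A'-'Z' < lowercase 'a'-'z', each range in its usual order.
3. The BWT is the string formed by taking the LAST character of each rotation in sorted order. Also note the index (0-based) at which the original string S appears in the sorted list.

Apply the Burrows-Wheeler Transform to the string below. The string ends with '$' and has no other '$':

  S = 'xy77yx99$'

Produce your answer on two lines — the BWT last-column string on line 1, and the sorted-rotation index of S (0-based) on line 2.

Answer: 9y79xy$x7
6

Derivation:
All 9 rotations (rotation i = S[i:]+S[:i]):
  rot[0] = xy77yx99$
  rot[1] = y77yx99$x
  rot[2] = 77yx99$xy
  rot[3] = 7yx99$xy7
  rot[4] = yx99$xy77
  rot[5] = x99$xy77y
  rot[6] = 99$xy77yx
  rot[7] = 9$xy77yx9
  rot[8] = $xy77yx99
Sorted (with $ < everything):
  sorted[0] = $xy77yx99  (last char: '9')
  sorted[1] = 77yx99$xy  (last char: 'y')
  sorted[2] = 7yx99$xy7  (last char: '7')
  sorted[3] = 9$xy77yx9  (last char: '9')
  sorted[4] = 99$xy77yx  (last char: 'x')
  sorted[5] = x99$xy77y  (last char: 'y')
  sorted[6] = xy77yx99$  (last char: '$')
  sorted[7] = y77yx99$x  (last char: 'x')
  sorted[8] = yx99$xy77  (last char: '7')
Last column: 9y79xy$x7
Original string S is at sorted index 6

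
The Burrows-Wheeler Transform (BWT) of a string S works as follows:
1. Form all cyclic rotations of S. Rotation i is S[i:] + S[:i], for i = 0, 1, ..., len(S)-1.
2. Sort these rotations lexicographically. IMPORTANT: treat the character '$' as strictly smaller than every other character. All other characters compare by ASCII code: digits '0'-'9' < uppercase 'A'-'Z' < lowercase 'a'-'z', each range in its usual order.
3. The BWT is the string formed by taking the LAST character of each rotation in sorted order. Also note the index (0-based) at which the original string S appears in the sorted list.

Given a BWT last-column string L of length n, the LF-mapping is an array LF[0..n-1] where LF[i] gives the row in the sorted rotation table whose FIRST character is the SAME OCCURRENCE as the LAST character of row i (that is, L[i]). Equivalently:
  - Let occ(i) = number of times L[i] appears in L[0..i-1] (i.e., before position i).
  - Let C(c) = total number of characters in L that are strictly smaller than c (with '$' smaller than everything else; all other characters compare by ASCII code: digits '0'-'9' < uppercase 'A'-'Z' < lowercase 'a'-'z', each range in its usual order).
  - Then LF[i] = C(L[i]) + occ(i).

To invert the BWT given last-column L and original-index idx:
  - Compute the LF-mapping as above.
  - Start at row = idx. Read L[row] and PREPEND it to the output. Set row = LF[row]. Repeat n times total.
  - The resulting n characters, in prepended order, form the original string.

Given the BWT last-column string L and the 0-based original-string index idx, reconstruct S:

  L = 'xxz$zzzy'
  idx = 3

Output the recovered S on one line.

LF mapping: 1 2 4 0 5 6 7 3
Walk LF starting at row 3, prepending L[row]:
  step 1: row=3, L[3]='$', prepend. Next row=LF[3]=0
  step 2: row=0, L[0]='x', prepend. Next row=LF[0]=1
  step 3: row=1, L[1]='x', prepend. Next row=LF[1]=2
  step 4: row=2, L[2]='z', prepend. Next row=LF[2]=4
  step 5: row=4, L[4]='z', prepend. Next row=LF[4]=5
  step 6: row=5, L[5]='z', prepend. Next row=LF[5]=6
  step 7: row=6, L[6]='z', prepend. Next row=LF[6]=7
  step 8: row=7, L[7]='y', prepend. Next row=LF[7]=3
Reversed output: yzzzzxx$

Answer: yzzzzxx$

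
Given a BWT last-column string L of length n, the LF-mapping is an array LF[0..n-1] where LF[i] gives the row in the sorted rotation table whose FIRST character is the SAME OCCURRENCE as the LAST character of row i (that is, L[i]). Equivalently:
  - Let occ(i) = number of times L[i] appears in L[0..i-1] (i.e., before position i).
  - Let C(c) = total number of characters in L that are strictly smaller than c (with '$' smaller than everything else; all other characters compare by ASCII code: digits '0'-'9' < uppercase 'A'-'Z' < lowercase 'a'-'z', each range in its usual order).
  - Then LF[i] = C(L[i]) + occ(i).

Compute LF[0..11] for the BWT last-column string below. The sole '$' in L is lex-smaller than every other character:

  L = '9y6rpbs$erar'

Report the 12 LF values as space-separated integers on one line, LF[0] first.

Char counts: '$':1, '6':1, '9':1, 'a':1, 'b':1, 'e':1, 'p':1, 'r':3, 's':1, 'y':1
C (first-col start): C('$')=0, C('6')=1, C('9')=2, C('a')=3, C('b')=4, C('e')=5, C('p')=6, C('r')=7, C('s')=10, C('y')=11
L[0]='9': occ=0, LF[0]=C('9')+0=2+0=2
L[1]='y': occ=0, LF[1]=C('y')+0=11+0=11
L[2]='6': occ=0, LF[2]=C('6')+0=1+0=1
L[3]='r': occ=0, LF[3]=C('r')+0=7+0=7
L[4]='p': occ=0, LF[4]=C('p')+0=6+0=6
L[5]='b': occ=0, LF[5]=C('b')+0=4+0=4
L[6]='s': occ=0, LF[6]=C('s')+0=10+0=10
L[7]='$': occ=0, LF[7]=C('$')+0=0+0=0
L[8]='e': occ=0, LF[8]=C('e')+0=5+0=5
L[9]='r': occ=1, LF[9]=C('r')+1=7+1=8
L[10]='a': occ=0, LF[10]=C('a')+0=3+0=3
L[11]='r': occ=2, LF[11]=C('r')+2=7+2=9

Answer: 2 11 1 7 6 4 10 0 5 8 3 9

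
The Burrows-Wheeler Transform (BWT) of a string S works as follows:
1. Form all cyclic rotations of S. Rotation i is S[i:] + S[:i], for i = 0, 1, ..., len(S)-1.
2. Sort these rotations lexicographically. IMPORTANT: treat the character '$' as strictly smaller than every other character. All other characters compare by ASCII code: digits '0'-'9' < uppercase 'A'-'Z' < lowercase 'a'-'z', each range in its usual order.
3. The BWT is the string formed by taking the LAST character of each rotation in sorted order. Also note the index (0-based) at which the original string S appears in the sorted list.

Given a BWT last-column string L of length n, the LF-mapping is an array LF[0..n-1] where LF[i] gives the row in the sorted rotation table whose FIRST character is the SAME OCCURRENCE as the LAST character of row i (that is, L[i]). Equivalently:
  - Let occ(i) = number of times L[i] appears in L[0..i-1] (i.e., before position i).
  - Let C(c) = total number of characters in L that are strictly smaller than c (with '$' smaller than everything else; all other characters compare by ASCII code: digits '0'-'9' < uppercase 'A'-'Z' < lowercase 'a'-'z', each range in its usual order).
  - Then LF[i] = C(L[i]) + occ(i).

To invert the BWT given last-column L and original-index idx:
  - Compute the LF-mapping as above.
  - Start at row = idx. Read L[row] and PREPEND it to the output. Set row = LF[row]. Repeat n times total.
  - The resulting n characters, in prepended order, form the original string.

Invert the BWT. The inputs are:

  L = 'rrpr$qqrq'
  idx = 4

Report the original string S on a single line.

Answer: qrrqrpqr$

Derivation:
LF mapping: 5 6 1 7 0 2 3 8 4
Walk LF starting at row 4, prepending L[row]:
  step 1: row=4, L[4]='$', prepend. Next row=LF[4]=0
  step 2: row=0, L[0]='r', prepend. Next row=LF[0]=5
  step 3: row=5, L[5]='q', prepend. Next row=LF[5]=2
  step 4: row=2, L[2]='p', prepend. Next row=LF[2]=1
  step 5: row=1, L[1]='r', prepend. Next row=LF[1]=6
  step 6: row=6, L[6]='q', prepend. Next row=LF[6]=3
  step 7: row=3, L[3]='r', prepend. Next row=LF[3]=7
  step 8: row=7, L[7]='r', prepend. Next row=LF[7]=8
  step 9: row=8, L[8]='q', prepend. Next row=LF[8]=4
Reversed output: qrrqrpqr$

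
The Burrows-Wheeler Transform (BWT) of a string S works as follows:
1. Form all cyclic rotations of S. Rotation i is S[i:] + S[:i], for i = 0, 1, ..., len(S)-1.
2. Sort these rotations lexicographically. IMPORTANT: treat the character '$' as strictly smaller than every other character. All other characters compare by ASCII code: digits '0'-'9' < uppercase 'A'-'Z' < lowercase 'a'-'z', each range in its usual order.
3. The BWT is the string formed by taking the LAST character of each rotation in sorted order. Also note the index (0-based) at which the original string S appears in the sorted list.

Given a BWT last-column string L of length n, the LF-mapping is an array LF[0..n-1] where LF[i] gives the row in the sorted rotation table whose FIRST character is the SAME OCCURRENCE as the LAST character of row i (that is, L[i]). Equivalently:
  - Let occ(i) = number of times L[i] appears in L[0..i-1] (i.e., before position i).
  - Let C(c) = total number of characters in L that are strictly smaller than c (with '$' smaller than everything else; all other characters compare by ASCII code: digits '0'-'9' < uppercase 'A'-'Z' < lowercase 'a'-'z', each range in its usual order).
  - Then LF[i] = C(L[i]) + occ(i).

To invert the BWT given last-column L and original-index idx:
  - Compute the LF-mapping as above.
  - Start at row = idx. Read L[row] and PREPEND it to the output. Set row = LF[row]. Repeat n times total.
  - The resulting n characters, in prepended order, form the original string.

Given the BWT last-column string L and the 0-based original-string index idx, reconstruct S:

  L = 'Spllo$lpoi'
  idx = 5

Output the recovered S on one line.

LF mapping: 1 8 3 4 6 0 5 9 7 2
Walk LF starting at row 5, prepending L[row]:
  step 1: row=5, L[5]='$', prepend. Next row=LF[5]=0
  step 2: row=0, L[0]='S', prepend. Next row=LF[0]=1
  step 3: row=1, L[1]='p', prepend. Next row=LF[1]=8
  step 4: row=8, L[8]='o', prepend. Next row=LF[8]=7
  step 5: row=7, L[7]='p', prepend. Next row=LF[7]=9
  step 6: row=9, L[9]='i', prepend. Next row=LF[9]=2
  step 7: row=2, L[2]='l', prepend. Next row=LF[2]=3
  step 8: row=3, L[3]='l', prepend. Next row=LF[3]=4
  step 9: row=4, L[4]='o', prepend. Next row=LF[4]=6
  step 10: row=6, L[6]='l', prepend. Next row=LF[6]=5
Reversed output: lollipopS$

Answer: lollipopS$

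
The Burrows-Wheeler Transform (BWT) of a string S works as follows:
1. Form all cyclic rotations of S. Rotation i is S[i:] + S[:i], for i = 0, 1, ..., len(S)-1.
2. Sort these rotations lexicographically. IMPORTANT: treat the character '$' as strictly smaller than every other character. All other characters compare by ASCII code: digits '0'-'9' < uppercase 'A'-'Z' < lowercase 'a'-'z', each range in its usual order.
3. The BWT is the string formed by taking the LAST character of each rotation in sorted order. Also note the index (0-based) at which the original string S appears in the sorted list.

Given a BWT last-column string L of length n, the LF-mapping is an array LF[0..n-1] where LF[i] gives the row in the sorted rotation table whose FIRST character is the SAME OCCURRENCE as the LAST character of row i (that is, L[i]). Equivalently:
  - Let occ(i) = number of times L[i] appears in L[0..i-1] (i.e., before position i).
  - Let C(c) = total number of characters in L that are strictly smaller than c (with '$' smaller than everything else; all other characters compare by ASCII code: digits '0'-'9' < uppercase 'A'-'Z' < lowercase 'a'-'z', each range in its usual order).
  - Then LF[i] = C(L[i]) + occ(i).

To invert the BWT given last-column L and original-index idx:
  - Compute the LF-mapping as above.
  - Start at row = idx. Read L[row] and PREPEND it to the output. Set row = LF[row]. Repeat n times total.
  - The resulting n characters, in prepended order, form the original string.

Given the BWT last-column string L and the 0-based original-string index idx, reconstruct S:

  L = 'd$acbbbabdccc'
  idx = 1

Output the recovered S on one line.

LF mapping: 11 0 1 7 3 4 5 2 6 12 8 9 10
Walk LF starting at row 1, prepending L[row]:
  step 1: row=1, L[1]='$', prepend. Next row=LF[1]=0
  step 2: row=0, L[0]='d', prepend. Next row=LF[0]=11
  step 3: row=11, L[11]='c', prepend. Next row=LF[11]=9
  step 4: row=9, L[9]='d', prepend. Next row=LF[9]=12
  step 5: row=12, L[12]='c', prepend. Next row=LF[12]=10
  step 6: row=10, L[10]='c', prepend. Next row=LF[10]=8
  step 7: row=8, L[8]='b', prepend. Next row=LF[8]=6
  step 8: row=6, L[6]='b', prepend. Next row=LF[6]=5
  step 9: row=5, L[5]='b', prepend. Next row=LF[5]=4
  step 10: row=4, L[4]='b', prepend. Next row=LF[4]=3
  step 11: row=3, L[3]='c', prepend. Next row=LF[3]=7
  step 12: row=7, L[7]='a', prepend. Next row=LF[7]=2
  step 13: row=2, L[2]='a', prepend. Next row=LF[2]=1
Reversed output: aacbbbbccdcd$

Answer: aacbbbbccdcd$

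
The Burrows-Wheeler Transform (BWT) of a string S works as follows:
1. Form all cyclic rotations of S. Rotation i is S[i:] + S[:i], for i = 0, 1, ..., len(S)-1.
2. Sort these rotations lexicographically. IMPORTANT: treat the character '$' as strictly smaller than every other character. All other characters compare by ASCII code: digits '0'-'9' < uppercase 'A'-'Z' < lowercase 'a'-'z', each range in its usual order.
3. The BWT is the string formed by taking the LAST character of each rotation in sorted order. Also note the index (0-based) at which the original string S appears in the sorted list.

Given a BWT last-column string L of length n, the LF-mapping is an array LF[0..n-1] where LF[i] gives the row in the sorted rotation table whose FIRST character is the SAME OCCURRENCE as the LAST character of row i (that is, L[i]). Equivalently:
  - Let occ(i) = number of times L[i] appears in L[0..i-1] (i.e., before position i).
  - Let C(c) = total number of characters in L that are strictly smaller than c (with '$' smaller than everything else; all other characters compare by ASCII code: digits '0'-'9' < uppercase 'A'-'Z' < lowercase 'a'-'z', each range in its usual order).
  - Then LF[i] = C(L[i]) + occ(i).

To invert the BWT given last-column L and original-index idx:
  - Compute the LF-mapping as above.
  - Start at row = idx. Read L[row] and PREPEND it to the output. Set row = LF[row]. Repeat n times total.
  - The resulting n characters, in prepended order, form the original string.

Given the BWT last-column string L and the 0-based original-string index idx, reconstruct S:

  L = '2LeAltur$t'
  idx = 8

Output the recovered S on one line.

Answer: turtleAL2$

Derivation:
LF mapping: 1 3 4 2 5 7 9 6 0 8
Walk LF starting at row 8, prepending L[row]:
  step 1: row=8, L[8]='$', prepend. Next row=LF[8]=0
  step 2: row=0, L[0]='2', prepend. Next row=LF[0]=1
  step 3: row=1, L[1]='L', prepend. Next row=LF[1]=3
  step 4: row=3, L[3]='A', prepend. Next row=LF[3]=2
  step 5: row=2, L[2]='e', prepend. Next row=LF[2]=4
  step 6: row=4, L[4]='l', prepend. Next row=LF[4]=5
  step 7: row=5, L[5]='t', prepend. Next row=LF[5]=7
  step 8: row=7, L[7]='r', prepend. Next row=LF[7]=6
  step 9: row=6, L[6]='u', prepend. Next row=LF[6]=9
  step 10: row=9, L[9]='t', prepend. Next row=LF[9]=8
Reversed output: turtleAL2$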